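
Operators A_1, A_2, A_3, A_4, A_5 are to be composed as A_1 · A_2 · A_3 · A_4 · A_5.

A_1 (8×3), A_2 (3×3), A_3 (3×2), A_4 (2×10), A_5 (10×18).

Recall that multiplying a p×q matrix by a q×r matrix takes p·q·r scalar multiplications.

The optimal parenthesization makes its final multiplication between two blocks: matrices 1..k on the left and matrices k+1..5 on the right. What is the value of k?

3

Adjacent pairs: A_1A_2 = 8·3·3 = 72; A_2A_3 = 3·3·2 = 18; A_3A_4 = 3·2·10 = 60; A_4A_5 = 2·10·18 = 360.
Length 3: A_1..A_3: k=1: 0+18+8·3·2=66; k=2: 72+0+8·3·2=120 → min 66 | A_2..A_4: k=2: 0+60+3·3·10=150; k=3: 18+0+3·2·10=78 → min 78 | A_3..A_5: k=3: 0+360+3·2·18=468; k=4: 60+0+3·10·18=600 → min 468.
Length 4: A_1..A_4: k=1: 0+78+8·3·10=318; k=2: 72+60+8·3·10=372; k=3: 66+0+8·2·10=226 → min 226 | A_2..A_5: k=2: 0+468+3·3·18=630; k=3: 18+360+3·2·18=486; k=4: 78+0+3·10·18=618 → min 486.
Top-level splits: k=1: (A_1..A_1)·(A_2..A_5) → 0+486+8·3·18 = 918; k=2: (A_1..A_2)·(A_3..A_5) → 72+468+8·3·18 = 972; k=3: (A_1..A_3)·(A_4..A_5) → 66+360+8·2·18 = 714; k=4: (A_1..A_4)·(A_5..A_5) → 226+0+8·10·18 = 1666.
Best split is after A_3, i.e. k = 3.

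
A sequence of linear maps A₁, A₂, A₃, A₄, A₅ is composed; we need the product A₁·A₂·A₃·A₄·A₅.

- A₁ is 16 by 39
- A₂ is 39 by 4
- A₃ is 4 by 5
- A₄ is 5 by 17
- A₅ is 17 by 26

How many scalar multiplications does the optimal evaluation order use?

Adjacent pairs: A₁A₂ = 16·39·4 = 2496; A₂A₃ = 39·4·5 = 780; A₃A₄ = 4·5·17 = 340; A₄A₅ = 5·17·26 = 2210.
Length 3: A₁..A₃: k=1: 0+780+16·39·5=3900; k=2: 2496+0+16·4·5=2816 → min 2816 | A₂..A₄: k=2: 0+340+39·4·17=2992; k=3: 780+0+39·5·17=4095 → min 2992 | A₃..A₅: k=3: 0+2210+4·5·26=2730; k=4: 340+0+4·17·26=2108 → min 2108.
Length 4: A₁..A₄: k=1: 0+2992+16·39·17=13600; k=2: 2496+340+16·4·17=3924; k=3: 2816+0+16·5·17=4176 → min 3924 | A₂..A₅: k=2: 0+2108+39·4·26=6164; k=3: 780+2210+39·5·26=8060; k=4: 2992+0+39·17·26=20230 → min 6164.
Length 5: A₁..A₅: k=1: 0+6164+16·39·26=22388; k=2: 2496+2108+16·4·26=6268; k=3: 2816+2210+16·5·26=7106; k=4: 3924+0+16·17·26=10996 → min 6268.
Optimal order: ((A₁·A₂)·((A₃·A₄)·A₅)) with cost 6268.

6268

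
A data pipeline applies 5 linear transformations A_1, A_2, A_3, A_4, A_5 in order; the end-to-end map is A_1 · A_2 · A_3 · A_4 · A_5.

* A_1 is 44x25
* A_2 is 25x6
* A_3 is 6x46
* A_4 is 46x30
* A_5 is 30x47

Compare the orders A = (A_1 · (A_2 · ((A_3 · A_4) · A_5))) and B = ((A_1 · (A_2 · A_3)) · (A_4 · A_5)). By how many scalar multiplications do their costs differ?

141998

Order A = (A_1 · (A_2 · ((A_3 · A_4) · A_5))): (A_3 · A_4): 6×46 by 46×30 → 6×30, cost 6·46·30 = 8280; ((A_3 · A_4) · A_5): 6×30 by 30×47 → 6×47, cost 6·30·47 = 8460; cumulative 16740; (A_2 · ((A_3 · A_4) · A_5)): 25×6 by 6×47 → 25×47, cost 25·6·47 = 7050; cumulative 23790; (A_1 · (A_2 · ((A_3 · A_4) · A_5))): 44×25 by 25×47 → 44×47, cost 44·25·47 = 51700; cumulative 75490. Total 75490.
Order B = ((A_1 · (A_2 · A_3)) · (A_4 · A_5)): (A_2 · A_3): 25×6 by 6×46 → 25×46, cost 25·6·46 = 6900; (A_1 · (A_2 · A_3)): 44×25 by 25×46 → 44×46, cost 44·25·46 = 50600; cumulative 57500; (A_4 · A_5): 46×30 by 30×47 → 46×47, cost 46·30·47 = 64860; ((A_1 · (A_2 · A_3)) · (A_4 · A_5)): 44×46 by 46×47 → 44×47, cost 44·46·47 = 95128; cumulative 217488. Total 217488.
Difference: |75490 − 217488| = 141998.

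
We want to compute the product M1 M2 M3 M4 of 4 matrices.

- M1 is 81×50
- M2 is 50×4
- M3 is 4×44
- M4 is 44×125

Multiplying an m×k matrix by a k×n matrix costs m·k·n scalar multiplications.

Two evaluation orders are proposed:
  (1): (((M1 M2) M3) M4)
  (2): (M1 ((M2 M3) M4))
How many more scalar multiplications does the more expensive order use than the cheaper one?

Order (1) = (((M1 M2) M3) M4): (M1 M2): 81×50 by 50×4 → 81×4, cost 81·50·4 = 16200; ((M1 M2) M3): 81×4 by 4×44 → 81×44, cost 81·4·44 = 14256; cumulative 30456; (((M1 M2) M3) M4): 81×44 by 44×125 → 81×125, cost 81·44·125 = 445500; cumulative 475956. Total 475956.
Order (2) = (M1 ((M2 M3) M4)): (M2 M3): 50×4 by 4×44 → 50×44, cost 50·4·44 = 8800; ((M2 M3) M4): 50×44 by 44×125 → 50×125, cost 50·44·125 = 275000; cumulative 283800; (M1 ((M2 M3) M4)): 81×50 by 50×125 → 81×125, cost 81·50·125 = 506250; cumulative 790050. Total 790050.
Difference: |475956 − 790050| = 314094.

314094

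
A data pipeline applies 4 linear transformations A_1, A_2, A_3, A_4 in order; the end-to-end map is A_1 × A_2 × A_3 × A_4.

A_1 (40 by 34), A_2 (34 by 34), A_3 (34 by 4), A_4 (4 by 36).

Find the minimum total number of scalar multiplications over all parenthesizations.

Adjacent pairs: A_1A_2 = 40·34·34 = 46240; A_2A_3 = 34·34·4 = 4624; A_3A_4 = 34·4·36 = 4896.
Length 3: A_1..A_3: k=1: 0+4624+40·34·4=10064; k=2: 46240+0+40·34·4=51680 → min 10064 | A_2..A_4: k=2: 0+4896+34·34·36=46512; k=3: 4624+0+34·4·36=9520 → min 9520.
Length 4: A_1..A_4: k=1: 0+9520+40·34·36=58480; k=2: 46240+4896+40·34·36=100096; k=3: 10064+0+40·4·36=15824 → min 15824.
Optimal order: ((A_1 × (A_2 × A_3)) × A_4) with cost 15824.

15824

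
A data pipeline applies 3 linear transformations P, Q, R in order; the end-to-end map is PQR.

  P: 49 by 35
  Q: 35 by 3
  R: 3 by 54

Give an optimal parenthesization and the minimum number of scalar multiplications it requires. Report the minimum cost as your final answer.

(P(QR)): cost 98280.
((PQ)R): cost 13083.
Optimal: ((PQ)R) with cost 13083.

13083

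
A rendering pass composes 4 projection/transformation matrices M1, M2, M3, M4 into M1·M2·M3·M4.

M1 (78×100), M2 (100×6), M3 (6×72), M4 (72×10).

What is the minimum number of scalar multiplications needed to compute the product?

55800

Adjacent pairs: M1M2 = 78·100·6 = 46800; M2M3 = 100·6·72 = 43200; M3M4 = 6·72·10 = 4320.
Length 3: M1..M3: k=1: 0+43200+78·100·72=604800; k=2: 46800+0+78·6·72=80496 → min 80496 | M2..M4: k=2: 0+4320+100·6·10=10320; k=3: 43200+0+100·72·10=115200 → min 10320.
Length 4: M1..M4: k=1: 0+10320+78·100·10=88320; k=2: 46800+4320+78·6·10=55800; k=3: 80496+0+78·72·10=136656 → min 55800.
Optimal order: ((M1·M2)·(M3·M4)) with cost 55800.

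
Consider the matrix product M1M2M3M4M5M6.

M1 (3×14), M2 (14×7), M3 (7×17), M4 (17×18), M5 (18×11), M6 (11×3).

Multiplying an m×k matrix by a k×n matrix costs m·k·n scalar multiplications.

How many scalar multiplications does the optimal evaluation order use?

2226

Adjacent pairs: M1M2 = 3·14·7 = 294; M2M3 = 14·7·17 = 1666; M3M4 = 7·17·18 = 2142; M4M5 = 17·18·11 = 3366; M5M6 = 18·11·3 = 594.
Length 3: M1..M3: k=1: 0+1666+3·14·17=2380; k=2: 294+0+3·7·17=651 → min 651 | M2..M4: k=2: 0+2142+14·7·18=3906; k=3: 1666+0+14·17·18=5950 → min 3906 | M3..M5: k=3: 0+3366+7·17·11=4675; k=4: 2142+0+7·18·11=3528 → min 3528 | M4..M6: k=4: 0+594+17·18·3=1512; k=5: 3366+0+17·11·3=3927 → min 1512.
Length 4: M1..M4: k=1: 0+3906+3·14·18=4662; k=2: 294+2142+3·7·18=2814; k=3: 651+0+3·17·18=1569 → min 1569 | M2..M5: k=2: 0+3528+14·7·11=4606; k=3: 1666+3366+14·17·11=7650; k=4: 3906+0+14·18·11=6678 → min 4606 | M3..M6: k=3: 0+1512+7·17·3=1869; k=4: 2142+594+7·18·3=3114; k=5: 3528+0+7·11·3=3759 → min 1869.
Length 5: M1..M5: k=1: 0+4606+3·14·11=5068; k=2: 294+3528+3·7·11=4053; k=3: 651+3366+3·17·11=4578; k=4: 1569+0+3·18·11=2163 → min 2163 | M2..M6: k=2: 0+1869+14·7·3=2163; k=3: 1666+1512+14·17·3=3892; k=4: 3906+594+14·18·3=5256; k=5: 4606+0+14·11·3=5068 → min 2163.
Length 6: M1..M6: k=1: 0+2163+3·14·3=2289; k=2: 294+1869+3·7·3=2226; k=3: 651+1512+3·17·3=2316; k=4: 1569+594+3·18·3=2325; k=5: 2163+0+3·11·3=2262 → min 2226.
Optimal order: ((M1M2)(M3(M4(M5M6)))) with cost 2226.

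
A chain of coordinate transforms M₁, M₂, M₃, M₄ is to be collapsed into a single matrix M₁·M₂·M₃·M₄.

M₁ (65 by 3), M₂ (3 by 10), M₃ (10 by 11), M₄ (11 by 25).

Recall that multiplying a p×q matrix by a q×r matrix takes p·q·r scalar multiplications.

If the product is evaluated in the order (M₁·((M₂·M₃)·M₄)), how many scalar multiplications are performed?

(M₂·M₃): 3×10 by 10×11 → 3×11, cost 3·10·11 = 330
((M₂·M₃)·M₄): 3×11 by 11×25 → 3×25, cost 3·11·25 = 825; cumulative 1155
(M₁·((M₂·M₃)·M₄)): 65×3 by 3×25 → 65×25, cost 65·3·25 = 4875; cumulative 6030
Total: 6030 scalar multiplications.

6030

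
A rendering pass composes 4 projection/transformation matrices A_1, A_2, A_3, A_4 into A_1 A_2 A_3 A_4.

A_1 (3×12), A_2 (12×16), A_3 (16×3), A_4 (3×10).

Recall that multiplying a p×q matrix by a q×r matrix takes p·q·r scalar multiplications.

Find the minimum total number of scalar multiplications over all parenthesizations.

Adjacent pairs: A_1A_2 = 3·12·16 = 576; A_2A_3 = 12·16·3 = 576; A_3A_4 = 16·3·10 = 480.
Length 3: A_1..A_3: k=1: 0+576+3·12·3=684; k=2: 576+0+3·16·3=720 → min 684 | A_2..A_4: k=2: 0+480+12·16·10=2400; k=3: 576+0+12·3·10=936 → min 936.
Length 4: A_1..A_4: k=1: 0+936+3·12·10=1296; k=2: 576+480+3·16·10=1536; k=3: 684+0+3·3·10=774 → min 774.
Optimal order: ((A_1 (A_2 A_3)) A_4) with cost 774.

774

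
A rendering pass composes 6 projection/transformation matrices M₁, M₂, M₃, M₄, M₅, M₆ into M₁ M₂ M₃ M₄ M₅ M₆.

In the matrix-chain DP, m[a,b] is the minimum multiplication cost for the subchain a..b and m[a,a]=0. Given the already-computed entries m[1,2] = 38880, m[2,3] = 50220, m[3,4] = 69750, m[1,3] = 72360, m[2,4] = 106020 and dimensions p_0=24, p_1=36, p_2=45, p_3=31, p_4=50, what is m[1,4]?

m[1,4] = min over k∈[1,3] of m[1,k]+m[k+1,4]+p_{0}·p_k·p_{4}.
k=1: 0 + 106020 + 24·36·50 = 149220; k=2: 38880 + 69750 + 24·45·50 = 162630; k=3: 72360 + 0 + 24·31·50 = 109560.
Minimum: 109560 at k=3.

109560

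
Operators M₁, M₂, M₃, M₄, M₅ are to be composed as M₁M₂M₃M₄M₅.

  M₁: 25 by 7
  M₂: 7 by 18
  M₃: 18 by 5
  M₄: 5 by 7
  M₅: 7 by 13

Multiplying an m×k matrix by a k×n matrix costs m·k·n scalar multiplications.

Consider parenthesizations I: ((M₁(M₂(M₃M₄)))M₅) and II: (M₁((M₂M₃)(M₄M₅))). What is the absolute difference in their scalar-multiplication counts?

1197

Order I = ((M₁(M₂(M₃M₄)))M₅): (M₃M₄): 18×5 by 5×7 → 18×7, cost 18·5·7 = 630; (M₂(M₃M₄)): 7×18 by 18×7 → 7×7, cost 7·18·7 = 882; cumulative 1512; (M₁(M₂(M₃M₄))): 25×7 by 7×7 → 25×7, cost 25·7·7 = 1225; cumulative 2737; ((M₁(M₂(M₃M₄)))M₅): 25×7 by 7×13 → 25×13, cost 25·7·13 = 2275; cumulative 5012. Total 5012.
Order II = (M₁((M₂M₃)(M₄M₅))): (M₂M₃): 7×18 by 18×5 → 7×5, cost 7·18·5 = 630; (M₄M₅): 5×7 by 7×13 → 5×13, cost 5·7·13 = 455; ((M₂M₃)(M₄M₅)): 7×5 by 5×13 → 7×13, cost 7·5·13 = 455; cumulative 1540; (M₁((M₂M₃)(M₄M₅))): 25×7 by 7×13 → 25×13, cost 25·7·13 = 2275; cumulative 3815. Total 3815.
Difference: |5012 − 3815| = 1197.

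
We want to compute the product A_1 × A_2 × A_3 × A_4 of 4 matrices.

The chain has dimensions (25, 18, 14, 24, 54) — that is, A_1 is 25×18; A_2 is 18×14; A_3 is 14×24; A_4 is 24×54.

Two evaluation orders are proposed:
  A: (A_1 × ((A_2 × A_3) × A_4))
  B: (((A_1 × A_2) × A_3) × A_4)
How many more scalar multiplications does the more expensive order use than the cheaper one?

Order A = (A_1 × ((A_2 × A_3) × A_4)): (A_2 × A_3): 18×14 by 14×24 → 18×24, cost 18·14·24 = 6048; ((A_2 × A_3) × A_4): 18×24 by 24×54 → 18×54, cost 18·24·54 = 23328; cumulative 29376; (A_1 × ((A_2 × A_3) × A_4)): 25×18 by 18×54 → 25×54, cost 25·18·54 = 24300; cumulative 53676. Total 53676.
Order B = (((A_1 × A_2) × A_3) × A_4): (A_1 × A_2): 25×18 by 18×14 → 25×14, cost 25·18·14 = 6300; ((A_1 × A_2) × A_3): 25×14 by 14×24 → 25×24, cost 25·14·24 = 8400; cumulative 14700; (((A_1 × A_2) × A_3) × A_4): 25×24 by 24×54 → 25×54, cost 25·24·54 = 32400; cumulative 47100. Total 47100.
Difference: |53676 − 47100| = 6576.

6576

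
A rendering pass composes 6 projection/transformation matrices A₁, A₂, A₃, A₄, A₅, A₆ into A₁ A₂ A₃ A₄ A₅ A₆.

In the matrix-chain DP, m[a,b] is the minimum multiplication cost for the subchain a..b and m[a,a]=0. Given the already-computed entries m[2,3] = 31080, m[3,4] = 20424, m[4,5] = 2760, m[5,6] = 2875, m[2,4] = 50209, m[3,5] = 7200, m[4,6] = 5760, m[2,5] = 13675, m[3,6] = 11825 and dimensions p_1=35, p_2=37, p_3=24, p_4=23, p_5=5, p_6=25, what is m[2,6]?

m[2,6] = min over k∈[2,5] of m[2,k]+m[k+1,6]+p_{1}·p_k·p_{6}.
k=2: 0 + 11825 + 35·37·25 = 44200; k=3: 31080 + 5760 + 35·24·25 = 57840; k=4: 50209 + 2875 + 35·23·25 = 73209; k=5: 13675 + 0 + 35·5·25 = 18050.
Minimum: 18050 at k=5.

18050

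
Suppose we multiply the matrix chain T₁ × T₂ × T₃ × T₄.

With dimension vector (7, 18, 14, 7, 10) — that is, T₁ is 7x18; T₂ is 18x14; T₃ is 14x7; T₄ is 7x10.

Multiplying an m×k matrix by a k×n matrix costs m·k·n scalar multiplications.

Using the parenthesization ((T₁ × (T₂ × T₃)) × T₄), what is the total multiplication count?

(T₂ × T₃): 18×14 by 14×7 → 18×7, cost 18·14·7 = 1764
(T₁ × (T₂ × T₃)): 7×18 by 18×7 → 7×7, cost 7·18·7 = 882; cumulative 2646
((T₁ × (T₂ × T₃)) × T₄): 7×7 by 7×10 → 7×10, cost 7·7·10 = 490; cumulative 3136
Total: 3136 scalar multiplications.

3136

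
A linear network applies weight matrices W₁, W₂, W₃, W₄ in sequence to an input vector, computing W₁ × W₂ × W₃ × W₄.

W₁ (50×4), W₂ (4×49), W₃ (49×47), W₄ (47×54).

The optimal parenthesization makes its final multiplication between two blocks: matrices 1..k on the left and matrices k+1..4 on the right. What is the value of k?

1

Adjacent pairs: W₁W₂ = 50·4·49 = 9800; W₂W₃ = 4·49·47 = 9212; W₃W₄ = 49·47·54 = 124362.
Length 3: W₁..W₃: k=1: 0+9212+50·4·47=18612; k=2: 9800+0+50·49·47=124950 → min 18612 | W₂..W₄: k=2: 0+124362+4·49·54=134946; k=3: 9212+0+4·47·54=19364 → min 19364.
Top-level splits: k=1: (W₁..W₁)·(W₂..W₄) → 0+19364+50·4·54 = 30164; k=2: (W₁..W₂)·(W₃..W₄) → 9800+124362+50·49·54 = 266462; k=3: (W₁..W₃)·(W₄..W₄) → 18612+0+50·47·54 = 145512.
Best split is after W₁, i.e. k = 1.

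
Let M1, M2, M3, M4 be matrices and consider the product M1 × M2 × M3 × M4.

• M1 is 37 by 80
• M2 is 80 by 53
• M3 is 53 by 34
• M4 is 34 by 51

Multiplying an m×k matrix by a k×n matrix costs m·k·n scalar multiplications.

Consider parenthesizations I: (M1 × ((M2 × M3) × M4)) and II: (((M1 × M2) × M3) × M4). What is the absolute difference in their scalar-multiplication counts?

Order I = (M1 × ((M2 × M3) × M4)): (M2 × M3): 80×53 by 53×34 → 80×34, cost 80·53·34 = 144160; ((M2 × M3) × M4): 80×34 by 34×51 → 80×51, cost 80·34·51 = 138720; cumulative 282880; (M1 × ((M2 × M3) × M4)): 37×80 by 80×51 → 37×51, cost 37·80·51 = 150960; cumulative 433840. Total 433840.
Order II = (((M1 × M2) × M3) × M4): (M1 × M2): 37×80 by 80×53 → 37×53, cost 37·80·53 = 156880; ((M1 × M2) × M3): 37×53 by 53×34 → 37×34, cost 37·53·34 = 66674; cumulative 223554; (((M1 × M2) × M3) × M4): 37×34 by 34×51 → 37×51, cost 37·34·51 = 64158; cumulative 287712. Total 287712.
Difference: |433840 − 287712| = 146128.

146128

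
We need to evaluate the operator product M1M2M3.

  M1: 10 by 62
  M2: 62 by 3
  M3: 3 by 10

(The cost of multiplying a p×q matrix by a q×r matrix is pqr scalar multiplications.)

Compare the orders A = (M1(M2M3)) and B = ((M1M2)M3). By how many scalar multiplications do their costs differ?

5900

Order A = (M1(M2M3)): (M2M3): 62×3 by 3×10 → 62×10, cost 62·3·10 = 1860; (M1(M2M3)): 10×62 by 62×10 → 10×10, cost 10·62·10 = 6200; cumulative 8060. Total 8060.
Order B = ((M1M2)M3): (M1M2): 10×62 by 62×3 → 10×3, cost 10·62·3 = 1860; ((M1M2)M3): 10×3 by 3×10 → 10×10, cost 10·3·10 = 300; cumulative 2160. Total 2160.
Difference: |8060 − 2160| = 5900.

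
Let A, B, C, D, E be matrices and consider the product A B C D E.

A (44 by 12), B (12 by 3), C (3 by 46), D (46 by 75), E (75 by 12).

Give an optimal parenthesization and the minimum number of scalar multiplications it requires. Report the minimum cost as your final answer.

16218

Adjacent pairs: AB = 44·12·3 = 1584; BC = 12·3·46 = 1656; CD = 3·46·75 = 10350; DE = 46·75·12 = 41400.
Length 3: A..C: k=1: 0+1656+44·12·46=25944; k=2: 1584+0+44·3·46=7656 → min 7656 | B..D: k=2: 0+10350+12·3·75=13050; k=3: 1656+0+12·46·75=43056 → min 13050 | C..E: k=3: 0+41400+3·46·12=43056; k=4: 10350+0+3·75·12=13050 → min 13050.
Length 4: A..D: k=1: 0+13050+44·12·75=52650; k=2: 1584+10350+44·3·75=21834; k=3: 7656+0+44·46·75=159456 → min 21834 | B..E: k=2: 0+13050+12·3·12=13482; k=3: 1656+41400+12·46·12=49680; k=4: 13050+0+12·75·12=23850 → min 13482.
Length 5: A..E: k=1: 0+13482+44·12·12=19818; k=2: 1584+13050+44·3·12=16218; k=3: 7656+41400+44·46·12=73344; k=4: 21834+0+44·75·12=61434 → min 16218.
Optimal parenthesization: ((A B) ((C D) E)) with cost 16218.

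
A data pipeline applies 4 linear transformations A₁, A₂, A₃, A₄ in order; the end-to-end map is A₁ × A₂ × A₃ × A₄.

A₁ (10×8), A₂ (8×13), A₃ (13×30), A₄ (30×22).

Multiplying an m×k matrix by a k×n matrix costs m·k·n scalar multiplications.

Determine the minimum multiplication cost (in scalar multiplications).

10160

Adjacent pairs: A₁A₂ = 10·8·13 = 1040; A₂A₃ = 8·13·30 = 3120; A₃A₄ = 13·30·22 = 8580.
Length 3: A₁..A₃: k=1: 0+3120+10·8·30=5520; k=2: 1040+0+10·13·30=4940 → min 4940 | A₂..A₄: k=2: 0+8580+8·13·22=10868; k=3: 3120+0+8·30·22=8400 → min 8400.
Length 4: A₁..A₄: k=1: 0+8400+10·8·22=10160; k=2: 1040+8580+10·13·22=12480; k=3: 4940+0+10·30·22=11540 → min 10160.
Optimal order: (A₁ × ((A₂ × A₃) × A₄)) with cost 10160.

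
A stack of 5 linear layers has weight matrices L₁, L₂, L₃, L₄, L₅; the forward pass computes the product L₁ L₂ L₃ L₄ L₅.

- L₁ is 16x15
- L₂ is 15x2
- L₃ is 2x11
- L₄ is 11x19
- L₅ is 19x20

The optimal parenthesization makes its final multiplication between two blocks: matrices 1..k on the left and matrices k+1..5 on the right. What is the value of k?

Adjacent pairs: L₁L₂ = 16·15·2 = 480; L₂L₃ = 15·2·11 = 330; L₃L₄ = 2·11·19 = 418; L₄L₅ = 11·19·20 = 4180.
Length 3: L₁..L₃: k=1: 0+330+16·15·11=2970; k=2: 480+0+16·2·11=832 → min 832 | L₂..L₄: k=2: 0+418+15·2·19=988; k=3: 330+0+15·11·19=3465 → min 988 | L₃..L₅: k=3: 0+4180+2·11·20=4620; k=4: 418+0+2·19·20=1178 → min 1178.
Length 4: L₁..L₄: k=1: 0+988+16·15·19=5548; k=2: 480+418+16·2·19=1506; k=3: 832+0+16·11·19=4176 → min 1506 | L₂..L₅: k=2: 0+1178+15·2·20=1778; k=3: 330+4180+15·11·20=7810; k=4: 988+0+15·19·20=6688 → min 1778.
Top-level splits: k=1: (L₁..L₁)·(L₂..L₅) → 0+1778+16·15·20 = 6578; k=2: (L₁..L₂)·(L₃..L₅) → 480+1178+16·2·20 = 2298; k=3: (L₁..L₃)·(L₄..L₅) → 832+4180+16·11·20 = 8532; k=4: (L₁..L₄)·(L₅..L₅) → 1506+0+16·19·20 = 7586.
Best split is after L₂, i.e. k = 2.

2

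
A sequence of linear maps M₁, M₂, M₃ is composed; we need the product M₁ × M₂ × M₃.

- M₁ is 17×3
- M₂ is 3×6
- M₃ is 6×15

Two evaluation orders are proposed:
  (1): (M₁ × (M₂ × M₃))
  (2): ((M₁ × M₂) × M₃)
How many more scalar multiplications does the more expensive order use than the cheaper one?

801

Order (1) = (M₁ × (M₂ × M₃)): (M₂ × M₃): 3×6 by 6×15 → 3×15, cost 3·6·15 = 270; (M₁ × (M₂ × M₃)): 17×3 by 3×15 → 17×15, cost 17·3·15 = 765; cumulative 1035. Total 1035.
Order (2) = ((M₁ × M₂) × M₃): (M₁ × M₂): 17×3 by 3×6 → 17×6, cost 17·3·6 = 306; ((M₁ × M₂) × M₃): 17×6 by 6×15 → 17×15, cost 17·6·15 = 1530; cumulative 1836. Total 1836.
Difference: |1035 − 1836| = 801.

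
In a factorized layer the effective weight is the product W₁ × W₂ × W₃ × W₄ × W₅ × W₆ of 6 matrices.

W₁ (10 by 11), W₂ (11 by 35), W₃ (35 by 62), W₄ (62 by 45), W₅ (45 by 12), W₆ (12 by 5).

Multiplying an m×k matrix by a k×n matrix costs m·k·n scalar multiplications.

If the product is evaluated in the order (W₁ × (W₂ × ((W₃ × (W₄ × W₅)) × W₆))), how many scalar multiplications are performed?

(W₄ × W₅): 62×45 by 45×12 → 62×12, cost 62·45·12 = 33480
(W₃ × (W₄ × W₅)): 35×62 by 62×12 → 35×12, cost 35·62·12 = 26040; cumulative 59520
((W₃ × (W₄ × W₅)) × W₆): 35×12 by 12×5 → 35×5, cost 35·12·5 = 2100; cumulative 61620
(W₂ × ((W₃ × (W₄ × W₅)) × W₆)): 11×35 by 35×5 → 11×5, cost 11·35·5 = 1925; cumulative 63545
(W₁ × (W₂ × ((W₃ × (W₄ × W₅)) × W₆))): 10×11 by 11×5 → 10×5, cost 10·11·5 = 550; cumulative 64095
Total: 64095 scalar multiplications.

64095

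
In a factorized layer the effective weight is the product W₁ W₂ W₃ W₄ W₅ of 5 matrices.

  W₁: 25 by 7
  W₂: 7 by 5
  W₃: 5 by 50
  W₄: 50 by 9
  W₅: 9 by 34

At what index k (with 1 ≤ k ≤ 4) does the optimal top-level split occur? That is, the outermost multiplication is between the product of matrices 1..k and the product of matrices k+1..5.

Adjacent pairs: W₁W₂ = 25·7·5 = 875; W₂W₃ = 7·5·50 = 1750; W₃W₄ = 5·50·9 = 2250; W₄W₅ = 50·9·34 = 15300.
Length 3: W₁..W₃: k=1: 0+1750+25·7·50=10500; k=2: 875+0+25·5·50=7125 → min 7125 | W₂..W₄: k=2: 0+2250+7·5·9=2565; k=3: 1750+0+7·50·9=4900 → min 2565 | W₃..W₅: k=3: 0+15300+5·50·34=23800; k=4: 2250+0+5·9·34=3780 → min 3780.
Length 4: W₁..W₄: k=1: 0+2565+25·7·9=4140; k=2: 875+2250+25·5·9=4250; k=3: 7125+0+25·50·9=18375 → min 4140 | W₂..W₅: k=2: 0+3780+7·5·34=4970; k=3: 1750+15300+7·50·34=28950; k=4: 2565+0+7·9·34=4707 → min 4707.
Top-level splits: k=1: (W₁..W₁)·(W₂..W₅) → 0+4707+25·7·34 = 10657; k=2: (W₁..W₂)·(W₃..W₅) → 875+3780+25·5·34 = 8905; k=3: (W₁..W₃)·(W₄..W₅) → 7125+15300+25·50·34 = 64925; k=4: (W₁..W₄)·(W₅..W₅) → 4140+0+25·9·34 = 11790.
Best split is after W₂, i.e. k = 2.

2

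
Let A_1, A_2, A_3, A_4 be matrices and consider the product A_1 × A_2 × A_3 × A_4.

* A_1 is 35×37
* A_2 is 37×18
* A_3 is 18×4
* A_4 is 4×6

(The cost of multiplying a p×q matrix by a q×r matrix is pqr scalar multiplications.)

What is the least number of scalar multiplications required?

Adjacent pairs: A_1A_2 = 35·37·18 = 23310; A_2A_3 = 37·18·4 = 2664; A_3A_4 = 18·4·6 = 432.
Length 3: A_1..A_3: k=1: 0+2664+35·37·4=7844; k=2: 23310+0+35·18·4=25830 → min 7844 | A_2..A_4: k=2: 0+432+37·18·6=4428; k=3: 2664+0+37·4·6=3552 → min 3552.
Length 4: A_1..A_4: k=1: 0+3552+35·37·6=11322; k=2: 23310+432+35·18·6=27522; k=3: 7844+0+35·4·6=8684 → min 8684.
Optimal order: ((A_1 × (A_2 × A_3)) × A_4) with cost 8684.

8684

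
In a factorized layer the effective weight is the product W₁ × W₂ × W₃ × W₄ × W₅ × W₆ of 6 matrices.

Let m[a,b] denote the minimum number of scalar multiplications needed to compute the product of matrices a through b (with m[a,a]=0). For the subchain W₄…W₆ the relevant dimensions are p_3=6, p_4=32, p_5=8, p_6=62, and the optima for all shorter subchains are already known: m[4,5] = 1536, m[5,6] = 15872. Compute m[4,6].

4512

m[4,6] = min over k∈[4,5] of m[4,k]+m[k+1,6]+p_{3}·p_k·p_{6}.
k=4: 0 + 15872 + 6·32·62 = 27776; k=5: 1536 + 0 + 6·8·62 = 4512.
Minimum: 4512 at k=5.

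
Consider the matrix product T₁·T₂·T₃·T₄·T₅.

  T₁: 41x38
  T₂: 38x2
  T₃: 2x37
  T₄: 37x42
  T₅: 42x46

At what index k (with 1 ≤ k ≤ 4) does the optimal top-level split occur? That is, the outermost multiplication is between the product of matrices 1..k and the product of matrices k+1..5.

2

Adjacent pairs: T₁T₂ = 41·38·2 = 3116; T₂T₃ = 38·2·37 = 2812; T₃T₄ = 2·37·42 = 3108; T₄T₅ = 37·42·46 = 71484.
Length 3: T₁..T₃: k=1: 0+2812+41·38·37=60458; k=2: 3116+0+41·2·37=6150 → min 6150 | T₂..T₄: k=2: 0+3108+38·2·42=6300; k=3: 2812+0+38·37·42=61864 → min 6300 | T₃..T₅: k=3: 0+71484+2·37·46=74888; k=4: 3108+0+2·42·46=6972 → min 6972.
Length 4: T₁..T₄: k=1: 0+6300+41·38·42=71736; k=2: 3116+3108+41·2·42=9668; k=3: 6150+0+41·37·42=69864 → min 9668 | T₂..T₅: k=2: 0+6972+38·2·46=10468; k=3: 2812+71484+38·37·46=138972; k=4: 6300+0+38·42·46=79716 → min 10468.
Top-level splits: k=1: (T₁..T₁)·(T₂..T₅) → 0+10468+41·38·46 = 82136; k=2: (T₁..T₂)·(T₃..T₅) → 3116+6972+41·2·46 = 13860; k=3: (T₁..T₃)·(T₄..T₅) → 6150+71484+41·37·46 = 147416; k=4: (T₁..T₄)·(T₅..T₅) → 9668+0+41·42·46 = 88880.
Best split is after T₂, i.e. k = 2.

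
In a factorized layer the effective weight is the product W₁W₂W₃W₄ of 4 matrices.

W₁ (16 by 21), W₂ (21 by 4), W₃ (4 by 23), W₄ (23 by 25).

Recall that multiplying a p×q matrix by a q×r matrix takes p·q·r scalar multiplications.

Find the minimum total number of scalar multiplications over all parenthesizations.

Adjacent pairs: W₁W₂ = 16·21·4 = 1344; W₂W₃ = 21·4·23 = 1932; W₃W₄ = 4·23·25 = 2300.
Length 3: W₁..W₃: k=1: 0+1932+16·21·23=9660; k=2: 1344+0+16·4·23=2816 → min 2816 | W₂..W₄: k=2: 0+2300+21·4·25=4400; k=3: 1932+0+21·23·25=14007 → min 4400.
Length 4: W₁..W₄: k=1: 0+4400+16·21·25=12800; k=2: 1344+2300+16·4·25=5244; k=3: 2816+0+16·23·25=12016 → min 5244.
Optimal order: ((W₁W₂)(W₃W₄)) with cost 5244.

5244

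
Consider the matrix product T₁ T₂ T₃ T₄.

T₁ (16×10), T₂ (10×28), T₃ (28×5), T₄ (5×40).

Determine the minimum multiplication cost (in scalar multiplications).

Adjacent pairs: T₁T₂ = 16·10·28 = 4480; T₂T₃ = 10·28·5 = 1400; T₃T₄ = 28·5·40 = 5600.
Length 3: T₁..T₃: k=1: 0+1400+16·10·5=2200; k=2: 4480+0+16·28·5=6720 → min 2200 | T₂..T₄: k=2: 0+5600+10·28·40=16800; k=3: 1400+0+10·5·40=3400 → min 3400.
Length 4: T₁..T₄: k=1: 0+3400+16·10·40=9800; k=2: 4480+5600+16·28·40=28000; k=3: 2200+0+16·5·40=5400 → min 5400.
Optimal order: ((T₁ (T₂ T₃)) T₄) with cost 5400.

5400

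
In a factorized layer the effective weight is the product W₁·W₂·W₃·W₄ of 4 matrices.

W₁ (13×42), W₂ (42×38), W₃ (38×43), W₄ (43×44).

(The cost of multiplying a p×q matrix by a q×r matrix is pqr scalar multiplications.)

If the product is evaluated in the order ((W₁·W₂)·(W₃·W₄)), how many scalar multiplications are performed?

(W₁·W₂): 13×42 by 42×38 → 13×38, cost 13·42·38 = 20748
(W₃·W₄): 38×43 by 43×44 → 38×44, cost 38·43·44 = 71896
((W₁·W₂)·(W₃·W₄)): 13×38 by 38×44 → 13×44, cost 13·38·44 = 21736; cumulative 114380
Total: 114380 scalar multiplications.

114380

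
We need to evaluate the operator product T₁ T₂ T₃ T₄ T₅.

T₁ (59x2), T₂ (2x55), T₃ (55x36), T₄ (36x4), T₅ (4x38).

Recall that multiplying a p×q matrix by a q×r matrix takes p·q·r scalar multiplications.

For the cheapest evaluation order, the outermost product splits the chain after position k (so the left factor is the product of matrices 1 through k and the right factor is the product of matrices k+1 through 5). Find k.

Adjacent pairs: T₁T₂ = 59·2·55 = 6490; T₂T₃ = 2·55·36 = 3960; T₃T₄ = 55·36·4 = 7920; T₄T₅ = 36·4·38 = 5472.
Length 3: T₁..T₃: k=1: 0+3960+59·2·36=8208; k=2: 6490+0+59·55·36=123310 → min 8208 | T₂..T₄: k=2: 0+7920+2·55·4=8360; k=3: 3960+0+2·36·4=4248 → min 4248 | T₃..T₅: k=3: 0+5472+55·36·38=80712; k=4: 7920+0+55·4·38=16280 → min 16280.
Length 4: T₁..T₄: k=1: 0+4248+59·2·4=4720; k=2: 6490+7920+59·55·4=27390; k=3: 8208+0+59·36·4=16704 → min 4720 | T₂..T₅: k=2: 0+16280+2·55·38=20460; k=3: 3960+5472+2·36·38=12168; k=4: 4248+0+2·4·38=4552 → min 4552.
Top-level splits: k=1: (T₁..T₁)·(T₂..T₅) → 0+4552+59·2·38 = 9036; k=2: (T₁..T₂)·(T₃..T₅) → 6490+16280+59·55·38 = 146080; k=3: (T₁..T₃)·(T₄..T₅) → 8208+5472+59·36·38 = 94392; k=4: (T₁..T₄)·(T₅..T₅) → 4720+0+59·4·38 = 13688.
Best split is after T₁, i.e. k = 1.

1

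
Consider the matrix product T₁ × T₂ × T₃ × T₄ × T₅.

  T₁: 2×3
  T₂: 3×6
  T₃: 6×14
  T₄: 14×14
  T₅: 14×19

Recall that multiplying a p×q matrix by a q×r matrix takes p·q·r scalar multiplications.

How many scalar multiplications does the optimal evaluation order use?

1128

Adjacent pairs: T₁T₂ = 2·3·6 = 36; T₂T₃ = 3·6·14 = 252; T₃T₄ = 6·14·14 = 1176; T₄T₅ = 14·14·19 = 3724.
Length 3: T₁..T₃: k=1: 0+252+2·3·14=336; k=2: 36+0+2·6·14=204 → min 204 | T₂..T₄: k=2: 0+1176+3·6·14=1428; k=3: 252+0+3·14·14=840 → min 840 | T₃..T₅: k=3: 0+3724+6·14·19=5320; k=4: 1176+0+6·14·19=2772 → min 2772.
Length 4: T₁..T₄: k=1: 0+840+2·3·14=924; k=2: 36+1176+2·6·14=1380; k=3: 204+0+2·14·14=596 → min 596 | T₂..T₅: k=2: 0+2772+3·6·19=3114; k=3: 252+3724+3·14·19=4774; k=4: 840+0+3·14·19=1638 → min 1638.
Length 5: T₁..T₅: k=1: 0+1638+2·3·19=1752; k=2: 36+2772+2·6·19=3036; k=3: 204+3724+2·14·19=4460; k=4: 596+0+2·14·19=1128 → min 1128.
Optimal order: ((((T₁ × T₂) × T₃) × T₄) × T₅) with cost 1128.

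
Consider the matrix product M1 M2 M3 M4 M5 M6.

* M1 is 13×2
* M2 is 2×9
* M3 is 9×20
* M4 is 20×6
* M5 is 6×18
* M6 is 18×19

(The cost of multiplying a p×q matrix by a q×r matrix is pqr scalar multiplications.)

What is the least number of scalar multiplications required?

Adjacent pairs: M1M2 = 13·2·9 = 234; M2M3 = 2·9·20 = 360; M3M4 = 9·20·6 = 1080; M4M5 = 20·6·18 = 2160; M5M6 = 6·18·19 = 2052.
Length 3: M1..M3: k=1: 0+360+13·2·20=880; k=2: 234+0+13·9·20=2574 → min 880 | M2..M4: k=2: 0+1080+2·9·6=1188; k=3: 360+0+2·20·6=600 → min 600 | M3..M5: k=3: 0+2160+9·20·18=5400; k=4: 1080+0+9·6·18=2052 → min 2052 | M4..M6: k=4: 0+2052+20·6·19=4332; k=5: 2160+0+20·18·19=9000 → min 4332.
Length 4: M1..M4: k=1: 0+600+13·2·6=756; k=2: 234+1080+13·9·6=2016; k=3: 880+0+13·20·6=2440 → min 756 | M2..M5: k=2: 0+2052+2·9·18=2376; k=3: 360+2160+2·20·18=3240; k=4: 600+0+2·6·18=816 → min 816 | M3..M6: k=3: 0+4332+9·20·19=7752; k=4: 1080+2052+9·6·19=4158; k=5: 2052+0+9·18·19=5130 → min 4158.
Length 5: M1..M5: k=1: 0+816+13·2·18=1284; k=2: 234+2052+13·9·18=4392; k=3: 880+2160+13·20·18=7720; k=4: 756+0+13·6·18=2160 → min 1284 | M2..M6: k=2: 0+4158+2·9·19=4500; k=3: 360+4332+2·20·19=5452; k=4: 600+2052+2·6·19=2880; k=5: 816+0+2·18·19=1500 → min 1500.
Length 6: M1..M6: k=1: 0+1500+13·2·19=1994; k=2: 234+4158+13·9·19=6615; k=3: 880+4332+13·20·19=10152; k=4: 756+2052+13·6·19=4290; k=5: 1284+0+13·18·19=5730 → min 1994.
Optimal order: (M1 ((((M2 M3) M4) M5) M6)) with cost 1994.

1994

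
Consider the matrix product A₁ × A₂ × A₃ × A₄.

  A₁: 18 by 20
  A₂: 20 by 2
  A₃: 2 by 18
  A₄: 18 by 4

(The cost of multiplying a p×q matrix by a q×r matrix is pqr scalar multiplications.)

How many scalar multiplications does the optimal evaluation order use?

1008

Adjacent pairs: A₁A₂ = 18·20·2 = 720; A₂A₃ = 20·2·18 = 720; A₃A₄ = 2·18·4 = 144.
Length 3: A₁..A₃: k=1: 0+720+18·20·18=7200; k=2: 720+0+18·2·18=1368 → min 1368 | A₂..A₄: k=2: 0+144+20·2·4=304; k=3: 720+0+20·18·4=2160 → min 304.
Length 4: A₁..A₄: k=1: 0+304+18·20·4=1744; k=2: 720+144+18·2·4=1008; k=3: 1368+0+18·18·4=2664 → min 1008.
Optimal order: ((A₁ × A₂) × (A₃ × A₄)) with cost 1008.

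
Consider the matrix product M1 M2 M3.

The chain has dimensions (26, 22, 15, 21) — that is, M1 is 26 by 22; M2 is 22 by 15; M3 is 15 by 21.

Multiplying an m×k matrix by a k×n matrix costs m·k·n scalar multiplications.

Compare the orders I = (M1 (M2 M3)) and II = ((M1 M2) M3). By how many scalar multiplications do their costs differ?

Order I = (M1 (M2 M3)): (M2 M3): 22×15 by 15×21 → 22×21, cost 22·15·21 = 6930; (M1 (M2 M3)): 26×22 by 22×21 → 26×21, cost 26·22·21 = 12012; cumulative 18942. Total 18942.
Order II = ((M1 M2) M3): (M1 M2): 26×22 by 22×15 → 26×15, cost 26·22·15 = 8580; ((M1 M2) M3): 26×15 by 15×21 → 26×21, cost 26·15·21 = 8190; cumulative 16770. Total 16770.
Difference: |18942 − 16770| = 2172.

2172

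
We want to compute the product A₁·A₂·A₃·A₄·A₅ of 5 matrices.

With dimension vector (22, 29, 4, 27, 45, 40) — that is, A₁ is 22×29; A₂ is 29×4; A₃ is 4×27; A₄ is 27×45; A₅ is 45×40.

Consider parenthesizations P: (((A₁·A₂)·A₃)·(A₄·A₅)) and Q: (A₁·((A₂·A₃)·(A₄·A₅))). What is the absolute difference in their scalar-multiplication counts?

31284

Order P = (((A₁·A₂)·A₃)·(A₄·A₅)): (A₁·A₂): 22×29 by 29×4 → 22×4, cost 22·29·4 = 2552; ((A₁·A₂)·A₃): 22×4 by 4×27 → 22×27, cost 22·4·27 = 2376; cumulative 4928; (A₄·A₅): 27×45 by 45×40 → 27×40, cost 27·45·40 = 48600; (((A₁·A₂)·A₃)·(A₄·A₅)): 22×27 by 27×40 → 22×40, cost 22·27·40 = 23760; cumulative 77288. Total 77288.
Order Q = (A₁·((A₂·A₃)·(A₄·A₅))): (A₂·A₃): 29×4 by 4×27 → 29×27, cost 29·4·27 = 3132; (A₄·A₅): 27×45 by 45×40 → 27×40, cost 27·45·40 = 48600; ((A₂·A₃)·(A₄·A₅)): 29×27 by 27×40 → 29×40, cost 29·27·40 = 31320; cumulative 83052; (A₁·((A₂·A₃)·(A₄·A₅))): 22×29 by 29×40 → 22×40, cost 22·29·40 = 25520; cumulative 108572. Total 108572.
Difference: |77288 − 108572| = 31284.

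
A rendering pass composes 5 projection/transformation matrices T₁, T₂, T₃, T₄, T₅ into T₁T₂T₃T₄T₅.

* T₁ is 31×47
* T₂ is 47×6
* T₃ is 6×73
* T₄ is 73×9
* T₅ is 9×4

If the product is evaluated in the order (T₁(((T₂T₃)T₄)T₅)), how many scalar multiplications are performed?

(T₂T₃): 47×6 by 6×73 → 47×73, cost 47·6·73 = 20586
((T₂T₃)T₄): 47×73 by 73×9 → 47×9, cost 47·73·9 = 30879; cumulative 51465
(((T₂T₃)T₄)T₅): 47×9 by 9×4 → 47×4, cost 47·9·4 = 1692; cumulative 53157
(T₁(((T₂T₃)T₄)T₅)): 31×47 by 47×4 → 31×4, cost 31·47·4 = 5828; cumulative 58985
Total: 58985 scalar multiplications.

58985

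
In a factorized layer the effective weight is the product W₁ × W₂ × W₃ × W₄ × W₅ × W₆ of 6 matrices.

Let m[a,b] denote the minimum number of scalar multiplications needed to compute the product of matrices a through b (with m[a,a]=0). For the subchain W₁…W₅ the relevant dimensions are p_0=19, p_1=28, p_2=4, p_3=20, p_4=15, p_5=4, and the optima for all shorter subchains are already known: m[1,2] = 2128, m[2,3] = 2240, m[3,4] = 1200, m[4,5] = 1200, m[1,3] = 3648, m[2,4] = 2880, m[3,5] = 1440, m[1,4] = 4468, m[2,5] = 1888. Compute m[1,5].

3872

m[1,5] = min over k∈[1,4] of m[1,k]+m[k+1,5]+p_{0}·p_k·p_{5}.
k=1: 0 + 1888 + 19·28·4 = 4016; k=2: 2128 + 1440 + 19·4·4 = 3872; k=3: 3648 + 1200 + 19·20·4 = 6368; k=4: 4468 + 0 + 19·15·4 = 5608.
Minimum: 3872 at k=2.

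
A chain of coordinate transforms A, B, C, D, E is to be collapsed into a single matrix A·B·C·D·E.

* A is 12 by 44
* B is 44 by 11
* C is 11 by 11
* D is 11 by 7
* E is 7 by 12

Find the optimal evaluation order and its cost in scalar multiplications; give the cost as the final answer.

Adjacent pairs: AB = 12·44·11 = 5808; BC = 44·11·11 = 5324; CD = 11·11·7 = 847; DE = 11·7·12 = 924.
Length 3: A..C: k=1: 0+5324+12·44·11=11132; k=2: 5808+0+12·11·11=7260 → min 7260 | B..D: k=2: 0+847+44·11·7=4235; k=3: 5324+0+44·11·7=8712 → min 4235 | C..E: k=3: 0+924+11·11·12=2376; k=4: 847+0+11·7·12=1771 → min 1771.
Length 4: A..D: k=1: 0+4235+12·44·7=7931; k=2: 5808+847+12·11·7=7579; k=3: 7260+0+12·11·7=8184 → min 7579 | B..E: k=2: 0+1771+44·11·12=7579; k=3: 5324+924+44·11·12=12056; k=4: 4235+0+44·7·12=7931 → min 7579.
Length 5: A..E: k=1: 0+7579+12·44·12=13915; k=2: 5808+1771+12·11·12=9163; k=3: 7260+924+12·11·12=9768; k=4: 7579+0+12·7·12=8587 → min 8587.
Optimal parenthesization: (((A·B)·(C·D))·E) with cost 8587.

8587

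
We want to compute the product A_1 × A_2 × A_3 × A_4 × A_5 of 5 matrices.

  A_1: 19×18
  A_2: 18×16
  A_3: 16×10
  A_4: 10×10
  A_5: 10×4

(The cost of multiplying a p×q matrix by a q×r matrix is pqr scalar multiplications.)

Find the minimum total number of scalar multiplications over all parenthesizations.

3560

Adjacent pairs: A_1A_2 = 19·18·16 = 5472; A_2A_3 = 18·16·10 = 2880; A_3A_4 = 16·10·10 = 1600; A_4A_5 = 10·10·4 = 400.
Length 3: A_1..A_3: k=1: 0+2880+19·18·10=6300; k=2: 5472+0+19·16·10=8512 → min 6300 | A_2..A_4: k=2: 0+1600+18·16·10=4480; k=3: 2880+0+18·10·10=4680 → min 4480 | A_3..A_5: k=3: 0+400+16·10·4=1040; k=4: 1600+0+16·10·4=2240 → min 1040.
Length 4: A_1..A_4: k=1: 0+4480+19·18·10=7900; k=2: 5472+1600+19·16·10=10112; k=3: 6300+0+19·10·10=8200 → min 7900 | A_2..A_5: k=2: 0+1040+18·16·4=2192; k=3: 2880+400+18·10·4=4000; k=4: 4480+0+18·10·4=5200 → min 2192.
Length 5: A_1..A_5: k=1: 0+2192+19·18·4=3560; k=2: 5472+1040+19·16·4=7728; k=3: 6300+400+19·10·4=7460; k=4: 7900+0+19·10·4=8660 → min 3560.
Optimal order: (A_1 × (A_2 × (A_3 × (A_4 × A_5)))) with cost 3560.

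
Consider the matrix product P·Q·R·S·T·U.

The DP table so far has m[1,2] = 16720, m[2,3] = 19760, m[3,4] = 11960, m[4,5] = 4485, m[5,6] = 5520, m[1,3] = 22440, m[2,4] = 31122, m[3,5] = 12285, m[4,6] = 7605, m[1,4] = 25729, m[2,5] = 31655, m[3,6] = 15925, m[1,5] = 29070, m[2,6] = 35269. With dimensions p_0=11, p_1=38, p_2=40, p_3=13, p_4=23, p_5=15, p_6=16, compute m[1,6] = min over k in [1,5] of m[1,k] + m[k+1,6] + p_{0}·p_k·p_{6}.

31710

m[1,6] = min over k∈[1,5] of m[1,k]+m[k+1,6]+p_{0}·p_k·p_{6}.
k=1: 0 + 35269 + 11·38·16 = 41957; k=2: 16720 + 15925 + 11·40·16 = 39685; k=3: 22440 + 7605 + 11·13·16 = 32333; k=4: 25729 + 5520 + 11·23·16 = 35297; k=5: 29070 + 0 + 11·15·16 = 31710.
Minimum: 31710 at k=5.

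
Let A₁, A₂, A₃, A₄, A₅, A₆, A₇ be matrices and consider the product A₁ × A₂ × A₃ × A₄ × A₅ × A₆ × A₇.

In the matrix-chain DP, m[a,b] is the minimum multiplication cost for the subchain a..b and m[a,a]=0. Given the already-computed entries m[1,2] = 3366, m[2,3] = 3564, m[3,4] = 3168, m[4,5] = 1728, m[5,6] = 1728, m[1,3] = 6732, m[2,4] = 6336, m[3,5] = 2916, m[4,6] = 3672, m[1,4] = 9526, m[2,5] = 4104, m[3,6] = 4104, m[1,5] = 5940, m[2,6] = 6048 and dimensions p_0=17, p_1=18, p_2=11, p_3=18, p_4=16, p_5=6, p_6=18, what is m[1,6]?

m[1,6] = min over k∈[1,5] of m[1,k]+m[k+1,6]+p_{0}·p_k·p_{6}.
k=1: 0 + 6048 + 17·18·18 = 11556; k=2: 3366 + 4104 + 17·11·18 = 10836; k=3: 6732 + 3672 + 17·18·18 = 15912; k=4: 9526 + 1728 + 17·16·18 = 16150; k=5: 5940 + 0 + 17·6·18 = 7776.
Minimum: 7776 at k=5.

7776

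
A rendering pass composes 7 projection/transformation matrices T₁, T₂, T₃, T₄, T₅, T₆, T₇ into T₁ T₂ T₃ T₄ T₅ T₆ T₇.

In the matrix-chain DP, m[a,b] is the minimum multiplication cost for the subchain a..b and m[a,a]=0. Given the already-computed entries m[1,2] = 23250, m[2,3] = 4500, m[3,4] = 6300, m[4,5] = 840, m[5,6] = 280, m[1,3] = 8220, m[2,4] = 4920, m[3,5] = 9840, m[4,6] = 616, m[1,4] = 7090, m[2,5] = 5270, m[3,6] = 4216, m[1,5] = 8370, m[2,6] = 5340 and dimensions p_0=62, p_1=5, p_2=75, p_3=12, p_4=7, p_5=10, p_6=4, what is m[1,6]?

6580

m[1,6] = min over k∈[1,5] of m[1,k]+m[k+1,6]+p_{0}·p_k·p_{6}.
k=1: 0 + 5340 + 62·5·4 = 6580; k=2: 23250 + 4216 + 62·75·4 = 46066; k=3: 8220 + 616 + 62·12·4 = 11812; k=4: 7090 + 280 + 62·7·4 = 9106; k=5: 8370 + 0 + 62·10·4 = 10850.
Minimum: 6580 at k=1.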